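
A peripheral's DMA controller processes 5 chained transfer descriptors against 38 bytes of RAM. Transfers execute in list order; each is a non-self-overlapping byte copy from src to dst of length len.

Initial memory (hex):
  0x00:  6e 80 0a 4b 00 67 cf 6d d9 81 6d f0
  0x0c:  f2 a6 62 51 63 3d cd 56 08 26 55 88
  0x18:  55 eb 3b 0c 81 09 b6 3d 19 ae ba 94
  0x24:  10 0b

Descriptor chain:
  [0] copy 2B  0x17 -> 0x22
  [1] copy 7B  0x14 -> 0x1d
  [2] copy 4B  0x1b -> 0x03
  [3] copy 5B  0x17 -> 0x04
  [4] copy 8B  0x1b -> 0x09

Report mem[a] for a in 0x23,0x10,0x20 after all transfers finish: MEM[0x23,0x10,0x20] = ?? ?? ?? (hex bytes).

  after D0: wrote 2B at 0x22 = 8855
  after D1: wrote 7B at 0x1d = 0826558855eb3b
  after D2: wrote 4B at 0x03 = 0c810826
  after D3: wrote 5B at 0x04 = 8855eb3b0c
  after D4: wrote 8B at 0x09 = 0c810826558855eb
query mem[0x23]=0x3b, mem[0x10]=0xeb, mem[0x20]=0x88

MEM[0x23,0x10,0x20] = 3b eb 88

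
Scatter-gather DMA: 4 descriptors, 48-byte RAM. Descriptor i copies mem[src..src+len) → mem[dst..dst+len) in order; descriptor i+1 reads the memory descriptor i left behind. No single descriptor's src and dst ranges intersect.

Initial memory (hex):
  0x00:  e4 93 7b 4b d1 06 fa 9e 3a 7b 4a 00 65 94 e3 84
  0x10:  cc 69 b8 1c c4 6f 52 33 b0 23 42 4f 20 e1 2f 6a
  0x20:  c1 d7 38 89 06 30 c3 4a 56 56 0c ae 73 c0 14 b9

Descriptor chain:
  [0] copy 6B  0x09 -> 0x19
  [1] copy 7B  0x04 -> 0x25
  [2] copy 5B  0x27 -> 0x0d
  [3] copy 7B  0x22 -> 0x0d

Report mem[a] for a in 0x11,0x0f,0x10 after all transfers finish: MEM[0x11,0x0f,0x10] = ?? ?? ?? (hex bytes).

  after D0: wrote 6B at 0x19 = 7b4a006594e3
  after D1: wrote 7B at 0x25 = d106fa9e3a7b4a
  after D2: wrote 5B at 0x0d = fa9e3a7b4a
  after D3: wrote 7B at 0x0d = 388906d106fa9e
query mem[0x11]=0x06, mem[0x0f]=0x06, mem[0x10]=0xd1

MEM[0x11,0x0f,0x10] = 06 06 d1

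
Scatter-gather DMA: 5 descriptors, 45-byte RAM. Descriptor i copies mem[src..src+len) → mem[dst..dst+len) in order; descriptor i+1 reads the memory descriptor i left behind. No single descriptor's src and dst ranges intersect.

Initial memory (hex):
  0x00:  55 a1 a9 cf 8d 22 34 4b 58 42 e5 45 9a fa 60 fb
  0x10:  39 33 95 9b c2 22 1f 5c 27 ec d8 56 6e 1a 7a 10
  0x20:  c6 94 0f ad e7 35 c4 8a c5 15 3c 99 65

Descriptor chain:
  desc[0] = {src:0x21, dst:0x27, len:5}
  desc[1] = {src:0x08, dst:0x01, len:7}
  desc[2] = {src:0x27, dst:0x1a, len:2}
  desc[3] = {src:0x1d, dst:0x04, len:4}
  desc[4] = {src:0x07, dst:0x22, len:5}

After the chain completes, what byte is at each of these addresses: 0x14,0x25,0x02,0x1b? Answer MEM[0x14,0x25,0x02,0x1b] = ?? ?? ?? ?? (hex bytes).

  after D0: wrote 5B at 0x27 = 940fade735
  after D1: wrote 7B at 0x01 = 5842e5459afa60
  after D2: wrote 2B at 0x1a = 940f
  after D3: wrote 4B at 0x04 = 1a7a10c6
  after D4: wrote 5B at 0x22 = c65842e545
query mem[0x14]=0xc2, mem[0x25]=0xe5, mem[0x02]=0x42, mem[0x1b]=0x0f

MEM[0x14,0x25,0x02,0x1b] = c2 e5 42 0f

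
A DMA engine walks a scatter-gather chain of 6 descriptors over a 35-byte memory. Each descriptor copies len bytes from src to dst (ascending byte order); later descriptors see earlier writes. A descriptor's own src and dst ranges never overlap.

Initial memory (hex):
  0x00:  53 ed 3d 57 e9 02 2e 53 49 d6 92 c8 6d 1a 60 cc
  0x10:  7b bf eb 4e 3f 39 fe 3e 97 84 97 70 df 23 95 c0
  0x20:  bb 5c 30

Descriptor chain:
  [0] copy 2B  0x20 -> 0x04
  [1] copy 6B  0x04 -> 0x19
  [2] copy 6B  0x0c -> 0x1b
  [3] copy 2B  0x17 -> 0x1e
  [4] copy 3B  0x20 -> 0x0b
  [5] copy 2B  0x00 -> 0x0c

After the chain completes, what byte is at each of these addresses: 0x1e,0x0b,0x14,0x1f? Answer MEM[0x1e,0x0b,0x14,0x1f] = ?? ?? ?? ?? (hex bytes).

#0 dst[0x04+2] := {0xbb,0x5c}
#1 dst[0x19+6] := {0xbb,0x5c,0x2e,0x53,0x49,0xd6}
#2 dst[0x1b+6] := {0x6d,0x1a,0x60,0xcc,0x7b,0xbf}
#3 dst[0x1e+2] := {0x3e,0x97}
#4 dst[0x0b+3] := {0xbf,0x5c,0x30}
#5 dst[0x0c+2] := {0x53,0xed}
query mem[0x1e]=0x3e, mem[0x0b]=0xbf, mem[0x14]=0x3f, mem[0x1f]=0x97

MEM[0x1e,0x0b,0x14,0x1f] = 3e bf 3f 97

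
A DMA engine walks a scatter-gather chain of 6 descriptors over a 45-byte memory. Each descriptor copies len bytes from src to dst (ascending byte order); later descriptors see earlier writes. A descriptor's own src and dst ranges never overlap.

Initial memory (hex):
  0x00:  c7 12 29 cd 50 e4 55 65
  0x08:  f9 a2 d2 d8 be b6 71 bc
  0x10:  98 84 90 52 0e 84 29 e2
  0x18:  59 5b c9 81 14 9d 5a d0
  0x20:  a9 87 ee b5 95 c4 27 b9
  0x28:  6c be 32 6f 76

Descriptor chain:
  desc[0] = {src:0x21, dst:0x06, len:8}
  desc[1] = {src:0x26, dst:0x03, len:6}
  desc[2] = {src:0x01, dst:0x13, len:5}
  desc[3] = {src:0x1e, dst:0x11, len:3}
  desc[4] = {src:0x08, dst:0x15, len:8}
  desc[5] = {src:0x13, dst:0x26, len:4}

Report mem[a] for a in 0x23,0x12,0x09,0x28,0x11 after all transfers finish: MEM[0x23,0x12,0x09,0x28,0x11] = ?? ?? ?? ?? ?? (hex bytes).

MEM[0x23,0x12,0x09,0x28,0x11] = b5 d0 95 6f 5a

#0 dst[0x06+8] := {0x87,0xee,0xb5,0x95,0xc4,0x27,0xb9,0x6c}
#1 dst[0x03+6] := {0x27,0xb9,0x6c,0xbe,0x32,0x6f}
#2 dst[0x13+5] := {0x12,0x29,0x27,0xb9,0x6c}
#3 dst[0x11+3] := {0x5a,0xd0,0xa9}
#4 dst[0x15+8] := {0x6f,0x95,0xc4,0x27,0xb9,0x6c,0x71,0xbc}
#5 dst[0x26+4] := {0xa9,0x29,0x6f,0x95}
query mem[0x23]=0xb5, mem[0x12]=0xd0, mem[0x09]=0x95, mem[0x28]=0x6f, mem[0x11]=0x5a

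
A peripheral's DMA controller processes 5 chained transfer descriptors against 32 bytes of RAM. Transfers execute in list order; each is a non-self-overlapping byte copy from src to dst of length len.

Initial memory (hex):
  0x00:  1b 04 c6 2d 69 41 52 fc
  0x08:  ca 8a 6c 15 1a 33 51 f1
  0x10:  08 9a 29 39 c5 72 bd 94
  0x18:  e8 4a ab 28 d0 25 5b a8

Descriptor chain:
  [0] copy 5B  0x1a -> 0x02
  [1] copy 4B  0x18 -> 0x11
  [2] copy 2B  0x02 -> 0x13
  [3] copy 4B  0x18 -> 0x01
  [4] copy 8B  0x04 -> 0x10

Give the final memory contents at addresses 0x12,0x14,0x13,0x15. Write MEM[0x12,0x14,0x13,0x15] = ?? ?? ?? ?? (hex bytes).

MEM[0x12,0x14,0x13,0x15] = 5b ca fc 8a

[0] 0x1a->0x02 len=5 : ab 28 d0 25 5b
[1] 0x18->0x11 len=4 : e8 4a ab 28
[2] 0x02->0x13 len=2 : ab 28
[3] 0x18->0x01 len=4 : e8 4a ab 28
[4] 0x04->0x10 len=8 : 28 25 5b fc ca 8a 6c 15
query mem[0x12]=0x5b, mem[0x14]=0xca, mem[0x13]=0xfc, mem[0x15]=0x8a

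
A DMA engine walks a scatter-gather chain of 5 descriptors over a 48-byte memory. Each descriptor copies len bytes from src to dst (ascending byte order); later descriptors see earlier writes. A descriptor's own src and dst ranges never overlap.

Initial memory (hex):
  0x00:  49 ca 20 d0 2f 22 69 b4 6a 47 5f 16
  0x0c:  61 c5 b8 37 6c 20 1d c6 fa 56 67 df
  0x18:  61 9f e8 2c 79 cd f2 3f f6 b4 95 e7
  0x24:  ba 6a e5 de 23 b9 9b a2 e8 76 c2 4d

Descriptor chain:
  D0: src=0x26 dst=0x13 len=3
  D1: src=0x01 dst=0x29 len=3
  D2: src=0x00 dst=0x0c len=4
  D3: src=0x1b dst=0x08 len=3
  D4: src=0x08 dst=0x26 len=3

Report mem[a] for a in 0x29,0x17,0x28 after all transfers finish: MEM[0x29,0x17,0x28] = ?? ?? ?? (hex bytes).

MEM[0x29,0x17,0x28] = ca df cd

  after D0: wrote 3B at 0x13 = e5de23
  after D1: wrote 3B at 0x29 = ca20d0
  after D2: wrote 4B at 0x0c = 49ca20d0
  after D3: wrote 3B at 0x08 = 2c79cd
  after D4: wrote 3B at 0x26 = 2c79cd
query mem[0x29]=0xca, mem[0x17]=0xdf, mem[0x28]=0xcd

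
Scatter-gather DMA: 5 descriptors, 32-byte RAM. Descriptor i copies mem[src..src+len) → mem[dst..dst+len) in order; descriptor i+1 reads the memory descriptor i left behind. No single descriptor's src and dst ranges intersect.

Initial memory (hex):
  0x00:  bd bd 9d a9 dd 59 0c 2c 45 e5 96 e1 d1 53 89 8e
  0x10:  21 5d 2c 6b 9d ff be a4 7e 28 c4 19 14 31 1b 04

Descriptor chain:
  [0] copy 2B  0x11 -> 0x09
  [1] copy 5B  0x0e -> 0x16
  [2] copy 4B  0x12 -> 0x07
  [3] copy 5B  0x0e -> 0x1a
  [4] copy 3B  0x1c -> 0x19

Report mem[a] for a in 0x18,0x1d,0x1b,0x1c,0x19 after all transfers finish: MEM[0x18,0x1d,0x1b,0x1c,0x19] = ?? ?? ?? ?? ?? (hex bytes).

MEM[0x18,0x1d,0x1b,0x1c,0x19] = 21 5d 2c 21 21

  after D0: wrote 2B at 0x09 = 5d2c
  after D1: wrote 5B at 0x16 = 898e215d2c
  after D2: wrote 4B at 0x07 = 2c6b9dff
  after D3: wrote 5B at 0x1a = 898e215d2c
  after D4: wrote 3B at 0x19 = 215d2c
query mem[0x18]=0x21, mem[0x1d]=0x5d, mem[0x1b]=0x2c, mem[0x1c]=0x21, mem[0x19]=0x21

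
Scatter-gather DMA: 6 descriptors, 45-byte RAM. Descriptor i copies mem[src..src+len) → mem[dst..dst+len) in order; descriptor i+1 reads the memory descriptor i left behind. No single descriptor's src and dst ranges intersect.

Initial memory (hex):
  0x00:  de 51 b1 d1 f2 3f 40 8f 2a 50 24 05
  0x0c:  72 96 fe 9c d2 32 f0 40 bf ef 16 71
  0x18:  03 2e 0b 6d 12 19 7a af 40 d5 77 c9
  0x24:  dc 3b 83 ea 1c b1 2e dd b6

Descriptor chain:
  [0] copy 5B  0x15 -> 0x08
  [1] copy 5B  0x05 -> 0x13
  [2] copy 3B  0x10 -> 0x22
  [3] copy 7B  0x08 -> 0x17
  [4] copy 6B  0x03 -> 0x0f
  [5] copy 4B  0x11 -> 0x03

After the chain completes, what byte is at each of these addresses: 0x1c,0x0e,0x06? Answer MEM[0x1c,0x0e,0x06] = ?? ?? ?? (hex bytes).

MEM[0x1c,0x0e,0x06] = 96 fe ef

[0] 0x15->0x08 len=5 : ef 16 71 03 2e
[1] 0x05->0x13 len=5 : 3f 40 8f ef 16
[2] 0x10->0x22 len=3 : d2 32 f0
[3] 0x08->0x17 len=7 : ef 16 71 03 2e 96 fe
[4] 0x03->0x0f len=6 : d1 f2 3f 40 8f ef
[5] 0x11->0x03 len=4 : 3f 40 8f ef
query mem[0x1c]=0x96, mem[0x0e]=0xfe, mem[0x06]=0xef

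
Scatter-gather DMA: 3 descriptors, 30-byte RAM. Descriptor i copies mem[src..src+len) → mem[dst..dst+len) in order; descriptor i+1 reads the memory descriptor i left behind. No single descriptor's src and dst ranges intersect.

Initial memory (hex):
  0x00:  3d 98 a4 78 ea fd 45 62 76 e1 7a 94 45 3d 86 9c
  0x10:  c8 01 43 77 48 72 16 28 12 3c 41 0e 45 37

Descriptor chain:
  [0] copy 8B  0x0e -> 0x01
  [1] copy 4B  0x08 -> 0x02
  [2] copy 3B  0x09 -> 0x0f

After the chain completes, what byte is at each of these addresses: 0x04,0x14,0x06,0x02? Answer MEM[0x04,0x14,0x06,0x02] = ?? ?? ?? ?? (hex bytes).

#0 dst[0x01+8] := {0x86,0x9c,0xc8,0x01,0x43,0x77,0x48,0x72}
#1 dst[0x02+4] := {0x72,0xe1,0x7a,0x94}
#2 dst[0x0f+3] := {0xe1,0x7a,0x94}
query mem[0x04]=0x7a, mem[0x14]=0x48, mem[0x06]=0x77, mem[0x02]=0x72

MEM[0x04,0x14,0x06,0x02] = 7a 48 77 72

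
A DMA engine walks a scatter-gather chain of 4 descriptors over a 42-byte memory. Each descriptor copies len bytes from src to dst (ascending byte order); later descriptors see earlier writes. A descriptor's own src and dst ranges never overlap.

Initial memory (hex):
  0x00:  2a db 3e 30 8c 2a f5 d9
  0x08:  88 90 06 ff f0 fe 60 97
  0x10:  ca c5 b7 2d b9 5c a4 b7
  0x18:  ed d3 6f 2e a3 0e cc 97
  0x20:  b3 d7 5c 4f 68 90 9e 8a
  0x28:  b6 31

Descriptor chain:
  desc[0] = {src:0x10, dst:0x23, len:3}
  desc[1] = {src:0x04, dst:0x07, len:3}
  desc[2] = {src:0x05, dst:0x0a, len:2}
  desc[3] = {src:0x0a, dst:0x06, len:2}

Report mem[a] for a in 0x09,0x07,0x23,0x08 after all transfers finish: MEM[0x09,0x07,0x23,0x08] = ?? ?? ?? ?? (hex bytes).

#0 dst[0x23+3] := {0xca,0xc5,0xb7}
#1 dst[0x07+3] := {0x8c,0x2a,0xf5}
#2 dst[0x0a+2] := {0x2a,0xf5}
#3 dst[0x06+2] := {0x2a,0xf5}
query mem[0x09]=0xf5, mem[0x07]=0xf5, mem[0x23]=0xca, mem[0x08]=0x2a

MEM[0x09,0x07,0x23,0x08] = f5 f5 ca 2a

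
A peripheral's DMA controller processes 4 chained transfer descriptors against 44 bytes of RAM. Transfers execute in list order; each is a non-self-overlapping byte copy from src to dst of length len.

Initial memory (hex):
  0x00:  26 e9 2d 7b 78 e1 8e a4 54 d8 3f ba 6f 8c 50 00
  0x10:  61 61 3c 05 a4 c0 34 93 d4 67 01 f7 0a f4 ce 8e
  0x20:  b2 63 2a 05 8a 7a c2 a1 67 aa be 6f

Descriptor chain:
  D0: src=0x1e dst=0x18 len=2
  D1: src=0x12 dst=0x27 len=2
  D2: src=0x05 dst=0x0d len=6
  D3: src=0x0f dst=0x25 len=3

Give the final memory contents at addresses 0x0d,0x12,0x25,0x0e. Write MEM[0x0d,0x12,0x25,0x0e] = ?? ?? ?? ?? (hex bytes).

MEM[0x0d,0x12,0x25,0x0e] = e1 3f a4 8e

D0: mem[0x18..0x19] <- [ce 8e]
D1: mem[0x27..0x28] <- [3c 05]
D2: mem[0x0d..0x12] <- [e1 8e a4 54 d8 3f]
D3: mem[0x25..0x27] <- [a4 54 d8]
query mem[0x0d]=0xe1, mem[0x12]=0x3f, mem[0x25]=0xa4, mem[0x0e]=0x8e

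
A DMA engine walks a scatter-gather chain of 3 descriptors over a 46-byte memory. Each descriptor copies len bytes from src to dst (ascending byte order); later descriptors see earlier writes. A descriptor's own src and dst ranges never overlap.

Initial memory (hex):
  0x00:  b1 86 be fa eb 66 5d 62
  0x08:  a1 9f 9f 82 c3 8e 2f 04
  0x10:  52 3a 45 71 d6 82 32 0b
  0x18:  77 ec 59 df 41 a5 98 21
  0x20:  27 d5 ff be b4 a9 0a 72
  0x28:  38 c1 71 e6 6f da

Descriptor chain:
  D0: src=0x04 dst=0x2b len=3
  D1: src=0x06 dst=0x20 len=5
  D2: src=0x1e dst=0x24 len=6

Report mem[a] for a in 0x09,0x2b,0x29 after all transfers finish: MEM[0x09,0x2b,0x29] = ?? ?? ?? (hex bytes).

#0 dst[0x2b+3] := {0xeb,0x66,0x5d}
#1 dst[0x20+5] := {0x5d,0x62,0xa1,0x9f,0x9f}
#2 dst[0x24+6] := {0x98,0x21,0x5d,0x62,0xa1,0x9f}
query mem[0x09]=0x9f, mem[0x2b]=0xeb, mem[0x29]=0x9f

MEM[0x09,0x2b,0x29] = 9f eb 9f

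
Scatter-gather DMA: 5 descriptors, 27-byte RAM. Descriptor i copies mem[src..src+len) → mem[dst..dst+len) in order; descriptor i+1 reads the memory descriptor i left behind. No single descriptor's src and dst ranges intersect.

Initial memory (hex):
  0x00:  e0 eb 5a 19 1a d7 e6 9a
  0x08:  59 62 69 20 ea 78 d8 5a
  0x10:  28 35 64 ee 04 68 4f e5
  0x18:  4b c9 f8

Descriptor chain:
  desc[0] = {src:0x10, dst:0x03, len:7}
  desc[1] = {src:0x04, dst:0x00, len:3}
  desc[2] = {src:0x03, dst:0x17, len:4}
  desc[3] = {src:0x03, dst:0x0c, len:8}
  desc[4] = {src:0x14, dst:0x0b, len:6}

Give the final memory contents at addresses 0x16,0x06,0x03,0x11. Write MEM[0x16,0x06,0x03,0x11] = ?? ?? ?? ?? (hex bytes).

MEM[0x16,0x06,0x03,0x11] = 4f ee 28 68

#0 dst[0x03+7] := {0x28,0x35,0x64,0xee,0x04,0x68,0x4f}
#1 dst[0x00+3] := {0x35,0x64,0xee}
#2 dst[0x17+4] := {0x28,0x35,0x64,0xee}
#3 dst[0x0c+8] := {0x28,0x35,0x64,0xee,0x04,0x68,0x4f,0x69}
#4 dst[0x0b+6] := {0x04,0x68,0x4f,0x28,0x35,0x64}
query mem[0x16]=0x4f, mem[0x06]=0xee, mem[0x03]=0x28, mem[0x11]=0x68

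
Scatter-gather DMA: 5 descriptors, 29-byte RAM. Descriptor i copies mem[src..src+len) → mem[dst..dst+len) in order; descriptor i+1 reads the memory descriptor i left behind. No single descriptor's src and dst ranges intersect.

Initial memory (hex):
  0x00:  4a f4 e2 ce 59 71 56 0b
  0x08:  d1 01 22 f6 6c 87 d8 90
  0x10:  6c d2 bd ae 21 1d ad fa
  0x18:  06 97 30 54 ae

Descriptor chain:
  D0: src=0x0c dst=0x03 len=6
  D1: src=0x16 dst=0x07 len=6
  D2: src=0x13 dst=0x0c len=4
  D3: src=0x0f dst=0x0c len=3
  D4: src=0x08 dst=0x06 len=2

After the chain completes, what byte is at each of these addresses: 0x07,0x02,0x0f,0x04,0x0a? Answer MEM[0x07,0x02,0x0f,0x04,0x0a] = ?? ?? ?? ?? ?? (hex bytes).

D0: mem[0x03..0x08] <- [6c 87 d8 90 6c d2]
D1: mem[0x07..0x0c] <- [ad fa 06 97 30 54]
D2: mem[0x0c..0x0f] <- [ae 21 1d ad]
D3: mem[0x0c..0x0e] <- [ad 6c d2]
D4: mem[0x06..0x07] <- [fa 06]
query mem[0x07]=0x06, mem[0x02]=0xe2, mem[0x0f]=0xad, mem[0x04]=0x87, mem[0x0a]=0x97

MEM[0x07,0x02,0x0f,0x04,0x0a] = 06 e2 ad 87 97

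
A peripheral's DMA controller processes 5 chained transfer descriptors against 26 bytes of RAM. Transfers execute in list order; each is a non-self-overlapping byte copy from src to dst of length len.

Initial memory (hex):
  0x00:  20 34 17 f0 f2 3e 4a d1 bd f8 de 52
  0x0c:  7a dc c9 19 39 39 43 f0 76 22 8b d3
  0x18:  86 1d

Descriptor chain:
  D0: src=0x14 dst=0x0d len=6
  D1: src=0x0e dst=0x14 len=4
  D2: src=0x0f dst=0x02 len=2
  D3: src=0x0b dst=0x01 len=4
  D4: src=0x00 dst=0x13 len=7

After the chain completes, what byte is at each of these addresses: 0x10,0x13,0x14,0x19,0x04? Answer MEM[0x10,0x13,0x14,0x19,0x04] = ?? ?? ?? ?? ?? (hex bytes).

MEM[0x10,0x13,0x14,0x19,0x04] = d3 20 52 4a 22

[0] 0x14->0x0d len=6 : 76 22 8b d3 86 1d
[1] 0x0e->0x14 len=4 : 22 8b d3 86
[2] 0x0f->0x02 len=2 : 8b d3
[3] 0x0b->0x01 len=4 : 52 7a 76 22
[4] 0x00->0x13 len=7 : 20 52 7a 76 22 3e 4a
query mem[0x10]=0xd3, mem[0x13]=0x20, mem[0x14]=0x52, mem[0x19]=0x4a, mem[0x04]=0x22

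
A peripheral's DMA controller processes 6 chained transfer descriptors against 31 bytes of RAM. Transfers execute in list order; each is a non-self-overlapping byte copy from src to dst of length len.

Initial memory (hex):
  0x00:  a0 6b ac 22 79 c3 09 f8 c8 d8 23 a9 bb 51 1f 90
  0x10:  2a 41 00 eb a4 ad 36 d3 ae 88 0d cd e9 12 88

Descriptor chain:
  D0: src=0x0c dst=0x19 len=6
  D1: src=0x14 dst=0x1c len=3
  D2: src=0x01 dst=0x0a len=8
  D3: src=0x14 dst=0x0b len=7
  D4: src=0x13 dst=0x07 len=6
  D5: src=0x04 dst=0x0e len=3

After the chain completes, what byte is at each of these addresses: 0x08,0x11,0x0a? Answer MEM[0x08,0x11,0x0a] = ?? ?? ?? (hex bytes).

MEM[0x08,0x11,0x0a] = a4 51 36

D0: mem[0x19..0x1e] <- [bb 51 1f 90 2a 41]
D1: mem[0x1c..0x1e] <- [a4 ad 36]
D2: mem[0x0a..0x11] <- [6b ac 22 79 c3 09 f8 c8]
D3: mem[0x0b..0x11] <- [a4 ad 36 d3 ae bb 51]
D4: mem[0x07..0x0c] <- [eb a4 ad 36 d3 ae]
D5: mem[0x0e..0x10] <- [79 c3 09]
query mem[0x08]=0xa4, mem[0x11]=0x51, mem[0x0a]=0x36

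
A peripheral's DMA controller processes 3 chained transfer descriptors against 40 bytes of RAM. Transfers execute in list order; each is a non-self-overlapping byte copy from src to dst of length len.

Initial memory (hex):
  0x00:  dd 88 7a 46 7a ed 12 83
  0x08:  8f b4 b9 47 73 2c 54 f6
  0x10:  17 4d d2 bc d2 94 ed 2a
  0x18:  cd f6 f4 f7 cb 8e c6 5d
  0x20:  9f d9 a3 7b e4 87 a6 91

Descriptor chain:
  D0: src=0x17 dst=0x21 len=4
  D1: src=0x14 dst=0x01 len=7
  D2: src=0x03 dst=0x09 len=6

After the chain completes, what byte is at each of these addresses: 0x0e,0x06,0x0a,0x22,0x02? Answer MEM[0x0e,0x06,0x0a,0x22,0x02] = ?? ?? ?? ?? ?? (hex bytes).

#0 dst[0x21+4] := {0x2a,0xcd,0xf6,0xf4}
#1 dst[0x01+7] := {0xd2,0x94,0xed,0x2a,0xcd,0xf6,0xf4}
#2 dst[0x09+6] := {0xed,0x2a,0xcd,0xf6,0xf4,0x8f}
query mem[0x0e]=0x8f, mem[0x06]=0xf6, mem[0x0a]=0x2a, mem[0x22]=0xcd, mem[0x02]=0x94

MEM[0x0e,0x06,0x0a,0x22,0x02] = 8f f6 2a cd 94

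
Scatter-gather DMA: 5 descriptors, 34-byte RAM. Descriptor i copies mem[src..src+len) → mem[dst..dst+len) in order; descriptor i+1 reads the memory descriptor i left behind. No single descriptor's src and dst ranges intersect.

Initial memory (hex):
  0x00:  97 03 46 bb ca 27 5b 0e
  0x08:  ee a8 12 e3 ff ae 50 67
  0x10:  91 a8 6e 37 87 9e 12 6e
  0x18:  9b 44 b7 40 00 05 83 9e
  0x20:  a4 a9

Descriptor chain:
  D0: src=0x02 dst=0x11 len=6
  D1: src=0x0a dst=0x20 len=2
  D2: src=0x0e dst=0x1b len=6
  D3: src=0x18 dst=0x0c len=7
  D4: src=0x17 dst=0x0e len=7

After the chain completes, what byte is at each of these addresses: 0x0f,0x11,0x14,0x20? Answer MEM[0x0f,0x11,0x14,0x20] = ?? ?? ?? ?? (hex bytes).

MEM[0x0f,0x11,0x14,0x20] = 9b b7 91 ca

D0: mem[0x11..0x16] <- [46 bb ca 27 5b 0e]
D1: mem[0x20..0x21] <- [12 e3]
D2: mem[0x1b..0x20] <- [50 67 91 46 bb ca]
D3: mem[0x0c..0x12] <- [9b 44 b7 50 67 91 46]
D4: mem[0x0e..0x14] <- [6e 9b 44 b7 50 67 91]
query mem[0x0f]=0x9b, mem[0x11]=0xb7, mem[0x14]=0x91, mem[0x20]=0xca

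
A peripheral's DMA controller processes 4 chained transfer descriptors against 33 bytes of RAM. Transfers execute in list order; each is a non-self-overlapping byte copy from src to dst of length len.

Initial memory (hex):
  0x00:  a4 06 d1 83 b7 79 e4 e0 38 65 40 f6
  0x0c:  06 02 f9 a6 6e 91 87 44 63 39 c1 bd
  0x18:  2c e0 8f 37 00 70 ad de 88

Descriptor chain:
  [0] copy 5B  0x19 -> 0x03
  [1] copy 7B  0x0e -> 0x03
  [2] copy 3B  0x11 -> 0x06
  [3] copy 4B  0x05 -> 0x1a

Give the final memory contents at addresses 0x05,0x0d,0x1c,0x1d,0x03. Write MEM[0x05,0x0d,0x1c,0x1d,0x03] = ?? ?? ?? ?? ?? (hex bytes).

[0] 0x19->0x03 len=5 : e0 8f 37 00 70
[1] 0x0e->0x03 len=7 : f9 a6 6e 91 87 44 63
[2] 0x11->0x06 len=3 : 91 87 44
[3] 0x05->0x1a len=4 : 6e 91 87 44
query mem[0x05]=0x6e, mem[0x0d]=0x02, mem[0x1c]=0x87, mem[0x1d]=0x44, mem[0x03]=0xf9

MEM[0x05,0x0d,0x1c,0x1d,0x03] = 6e 02 87 44 f9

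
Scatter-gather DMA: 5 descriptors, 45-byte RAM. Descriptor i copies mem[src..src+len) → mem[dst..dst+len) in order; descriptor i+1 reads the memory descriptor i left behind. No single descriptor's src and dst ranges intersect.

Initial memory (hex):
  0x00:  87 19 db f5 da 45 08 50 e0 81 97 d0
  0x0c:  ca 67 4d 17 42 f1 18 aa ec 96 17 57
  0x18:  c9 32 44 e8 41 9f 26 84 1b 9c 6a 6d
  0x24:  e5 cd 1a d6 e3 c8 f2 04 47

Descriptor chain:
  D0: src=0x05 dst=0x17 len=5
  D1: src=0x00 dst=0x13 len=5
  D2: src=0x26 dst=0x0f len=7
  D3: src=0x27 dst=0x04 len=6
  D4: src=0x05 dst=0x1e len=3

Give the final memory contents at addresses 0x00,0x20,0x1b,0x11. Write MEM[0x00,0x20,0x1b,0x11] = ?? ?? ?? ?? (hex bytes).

MEM[0x00,0x20,0x1b,0x11] = 87 f2 81 e3

[0] 0x05->0x17 len=5 : 45 08 50 e0 81
[1] 0x00->0x13 len=5 : 87 19 db f5 da
[2] 0x26->0x0f len=7 : 1a d6 e3 c8 f2 04 47
[3] 0x27->0x04 len=6 : d6 e3 c8 f2 04 47
[4] 0x05->0x1e len=3 : e3 c8 f2
query mem[0x00]=0x87, mem[0x20]=0xf2, mem[0x1b]=0x81, mem[0x11]=0xe3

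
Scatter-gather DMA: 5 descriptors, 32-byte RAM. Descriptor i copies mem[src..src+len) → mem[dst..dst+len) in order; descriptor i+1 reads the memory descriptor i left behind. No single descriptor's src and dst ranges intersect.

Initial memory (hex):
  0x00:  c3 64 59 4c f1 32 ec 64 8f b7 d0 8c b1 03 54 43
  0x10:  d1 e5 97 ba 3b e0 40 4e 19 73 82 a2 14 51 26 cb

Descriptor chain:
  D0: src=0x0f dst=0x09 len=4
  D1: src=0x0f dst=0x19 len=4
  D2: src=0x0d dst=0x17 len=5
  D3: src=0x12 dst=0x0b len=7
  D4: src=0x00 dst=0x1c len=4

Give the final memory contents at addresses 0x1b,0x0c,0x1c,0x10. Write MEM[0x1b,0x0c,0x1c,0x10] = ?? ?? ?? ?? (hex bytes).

MEM[0x1b,0x0c,0x1c,0x10] = e5 ba c3 03

[0] 0x0f->0x09 len=4 : 43 d1 e5 97
[1] 0x0f->0x19 len=4 : 43 d1 e5 97
[2] 0x0d->0x17 len=5 : 03 54 43 d1 e5
[3] 0x12->0x0b len=7 : 97 ba 3b e0 40 03 54
[4] 0x00->0x1c len=4 : c3 64 59 4c
query mem[0x1b]=0xe5, mem[0x0c]=0xba, mem[0x1c]=0xc3, mem[0x10]=0x03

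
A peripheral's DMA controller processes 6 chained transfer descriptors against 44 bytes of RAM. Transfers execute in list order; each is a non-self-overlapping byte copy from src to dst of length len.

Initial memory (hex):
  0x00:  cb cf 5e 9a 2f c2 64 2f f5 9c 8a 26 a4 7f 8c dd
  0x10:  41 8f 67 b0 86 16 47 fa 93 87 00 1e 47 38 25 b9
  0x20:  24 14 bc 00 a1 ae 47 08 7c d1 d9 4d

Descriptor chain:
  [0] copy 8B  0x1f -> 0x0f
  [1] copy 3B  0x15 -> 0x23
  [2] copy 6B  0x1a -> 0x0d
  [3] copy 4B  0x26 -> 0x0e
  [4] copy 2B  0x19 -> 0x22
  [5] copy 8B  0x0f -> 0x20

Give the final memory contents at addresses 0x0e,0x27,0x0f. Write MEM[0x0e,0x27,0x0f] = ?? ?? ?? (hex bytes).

MEM[0x0e,0x27,0x0f] = 47 47 08

D0: mem[0x0f..0x16] <- [b9 24 14 bc 00 a1 ae 47]
D1: mem[0x23..0x25] <- [ae 47 fa]
D2: mem[0x0d..0x12] <- [00 1e 47 38 25 b9]
D3: mem[0x0e..0x11] <- [47 08 7c d1]
D4: mem[0x22..0x23] <- [87 00]
D5: mem[0x20..0x27] <- [08 7c d1 b9 00 a1 ae 47]
query mem[0x0e]=0x47, mem[0x27]=0x47, mem[0x0f]=0x08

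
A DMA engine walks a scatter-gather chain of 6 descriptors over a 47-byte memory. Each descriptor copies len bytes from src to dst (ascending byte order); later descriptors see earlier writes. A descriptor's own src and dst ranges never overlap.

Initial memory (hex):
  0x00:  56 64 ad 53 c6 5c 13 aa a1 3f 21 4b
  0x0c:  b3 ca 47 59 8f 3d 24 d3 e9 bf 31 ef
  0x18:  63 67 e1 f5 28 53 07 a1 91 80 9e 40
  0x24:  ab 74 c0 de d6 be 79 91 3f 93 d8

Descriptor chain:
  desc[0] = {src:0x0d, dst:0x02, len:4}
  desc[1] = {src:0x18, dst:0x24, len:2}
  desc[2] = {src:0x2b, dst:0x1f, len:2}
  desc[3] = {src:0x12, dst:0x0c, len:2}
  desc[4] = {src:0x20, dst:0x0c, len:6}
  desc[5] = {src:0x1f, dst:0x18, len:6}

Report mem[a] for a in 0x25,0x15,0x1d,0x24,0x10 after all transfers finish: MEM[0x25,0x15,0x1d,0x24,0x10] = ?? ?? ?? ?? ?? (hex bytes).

[0] 0x0d->0x02 len=4 : ca 47 59 8f
[1] 0x18->0x24 len=2 : 63 67
[2] 0x2b->0x1f len=2 : 91 3f
[3] 0x12->0x0c len=2 : 24 d3
[4] 0x20->0x0c len=6 : 3f 80 9e 40 63 67
[5] 0x1f->0x18 len=6 : 91 3f 80 9e 40 63
query mem[0x25]=0x67, mem[0x15]=0xbf, mem[0x1d]=0x63, mem[0x24]=0x63, mem[0x10]=0x63

MEM[0x25,0x15,0x1d,0x24,0x10] = 67 bf 63 63 63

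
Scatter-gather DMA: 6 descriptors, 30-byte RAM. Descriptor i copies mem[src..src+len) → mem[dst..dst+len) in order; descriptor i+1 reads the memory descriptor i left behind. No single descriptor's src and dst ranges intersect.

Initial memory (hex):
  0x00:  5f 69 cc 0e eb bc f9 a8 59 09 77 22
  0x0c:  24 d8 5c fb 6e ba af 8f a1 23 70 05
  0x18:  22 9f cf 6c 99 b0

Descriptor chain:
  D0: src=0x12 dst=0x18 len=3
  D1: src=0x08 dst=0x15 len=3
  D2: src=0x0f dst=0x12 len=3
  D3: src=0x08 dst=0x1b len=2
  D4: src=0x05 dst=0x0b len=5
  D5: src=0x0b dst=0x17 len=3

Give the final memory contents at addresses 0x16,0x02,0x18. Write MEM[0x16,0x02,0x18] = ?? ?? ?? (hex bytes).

MEM[0x16,0x02,0x18] = 09 cc f9

D0: mem[0x18..0x1a] <- [af 8f a1]
D1: mem[0x15..0x17] <- [59 09 77]
D2: mem[0x12..0x14] <- [fb 6e ba]
D3: mem[0x1b..0x1c] <- [59 09]
D4: mem[0x0b..0x0f] <- [bc f9 a8 59 09]
D5: mem[0x17..0x19] <- [bc f9 a8]
query mem[0x16]=0x09, mem[0x02]=0xcc, mem[0x18]=0xf9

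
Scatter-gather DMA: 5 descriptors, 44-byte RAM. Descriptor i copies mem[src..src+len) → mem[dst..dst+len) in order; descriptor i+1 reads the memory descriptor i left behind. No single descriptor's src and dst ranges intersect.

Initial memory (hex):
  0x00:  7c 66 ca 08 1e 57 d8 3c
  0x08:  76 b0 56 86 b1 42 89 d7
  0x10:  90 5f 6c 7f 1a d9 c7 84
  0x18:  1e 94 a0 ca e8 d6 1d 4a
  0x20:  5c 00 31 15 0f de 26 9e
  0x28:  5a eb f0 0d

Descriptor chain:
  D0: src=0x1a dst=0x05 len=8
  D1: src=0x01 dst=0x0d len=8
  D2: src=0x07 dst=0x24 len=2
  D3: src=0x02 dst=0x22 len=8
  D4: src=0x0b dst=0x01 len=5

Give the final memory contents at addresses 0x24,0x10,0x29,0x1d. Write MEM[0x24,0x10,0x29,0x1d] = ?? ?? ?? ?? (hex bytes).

MEM[0x24,0x10,0x29,0x1d] = 1e 1e 1d d6

D0: mem[0x05..0x0c] <- [a0 ca e8 d6 1d 4a 5c 00]
D1: mem[0x0d..0x14] <- [66 ca 08 1e a0 ca e8 d6]
D2: mem[0x24..0x25] <- [e8 d6]
D3: mem[0x22..0x29] <- [ca 08 1e a0 ca e8 d6 1d]
D4: mem[0x01..0x05] <- [5c 00 66 ca 08]
query mem[0x24]=0x1e, mem[0x10]=0x1e, mem[0x29]=0x1d, mem[0x1d]=0xd6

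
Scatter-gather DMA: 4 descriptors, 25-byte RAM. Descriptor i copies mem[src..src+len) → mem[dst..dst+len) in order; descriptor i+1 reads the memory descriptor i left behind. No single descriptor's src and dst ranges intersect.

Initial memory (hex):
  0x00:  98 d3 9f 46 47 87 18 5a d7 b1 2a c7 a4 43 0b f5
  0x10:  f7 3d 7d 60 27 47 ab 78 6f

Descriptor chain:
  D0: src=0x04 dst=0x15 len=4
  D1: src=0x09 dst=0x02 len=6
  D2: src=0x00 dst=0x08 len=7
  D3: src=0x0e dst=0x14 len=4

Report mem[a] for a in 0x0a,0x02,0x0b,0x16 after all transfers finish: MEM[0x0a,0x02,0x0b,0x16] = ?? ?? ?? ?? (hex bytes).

[0] 0x04->0x15 len=4 : 47 87 18 5a
[1] 0x09->0x02 len=6 : b1 2a c7 a4 43 0b
[2] 0x00->0x08 len=7 : 98 d3 b1 2a c7 a4 43
[3] 0x0e->0x14 len=4 : 43 f5 f7 3d
query mem[0x0a]=0xb1, mem[0x02]=0xb1, mem[0x0b]=0x2a, mem[0x16]=0xf7

MEM[0x0a,0x02,0x0b,0x16] = b1 b1 2a f7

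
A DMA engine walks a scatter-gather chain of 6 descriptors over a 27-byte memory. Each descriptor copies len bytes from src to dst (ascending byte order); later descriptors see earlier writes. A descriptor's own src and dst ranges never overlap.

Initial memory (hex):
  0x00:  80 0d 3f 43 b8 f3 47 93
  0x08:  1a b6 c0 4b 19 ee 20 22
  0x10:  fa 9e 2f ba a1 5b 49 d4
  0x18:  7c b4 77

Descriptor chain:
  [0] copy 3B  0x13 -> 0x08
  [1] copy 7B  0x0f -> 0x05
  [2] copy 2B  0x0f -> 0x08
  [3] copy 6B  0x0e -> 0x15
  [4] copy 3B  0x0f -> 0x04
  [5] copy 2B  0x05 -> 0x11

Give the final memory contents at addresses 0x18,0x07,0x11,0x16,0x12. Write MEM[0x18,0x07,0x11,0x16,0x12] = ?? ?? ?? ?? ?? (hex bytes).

MEM[0x18,0x07,0x11,0x16,0x12] = 9e 9e fa 22 9e

#0 dst[0x08+3] := {0xba,0xa1,0x5b}
#1 dst[0x05+7] := {0x22,0xfa,0x9e,0x2f,0xba,0xa1,0x5b}
#2 dst[0x08+2] := {0x22,0xfa}
#3 dst[0x15+6] := {0x20,0x22,0xfa,0x9e,0x2f,0xba}
#4 dst[0x04+3] := {0x22,0xfa,0x9e}
#5 dst[0x11+2] := {0xfa,0x9e}
query mem[0x18]=0x9e, mem[0x07]=0x9e, mem[0x11]=0xfa, mem[0x16]=0x22, mem[0x12]=0x9e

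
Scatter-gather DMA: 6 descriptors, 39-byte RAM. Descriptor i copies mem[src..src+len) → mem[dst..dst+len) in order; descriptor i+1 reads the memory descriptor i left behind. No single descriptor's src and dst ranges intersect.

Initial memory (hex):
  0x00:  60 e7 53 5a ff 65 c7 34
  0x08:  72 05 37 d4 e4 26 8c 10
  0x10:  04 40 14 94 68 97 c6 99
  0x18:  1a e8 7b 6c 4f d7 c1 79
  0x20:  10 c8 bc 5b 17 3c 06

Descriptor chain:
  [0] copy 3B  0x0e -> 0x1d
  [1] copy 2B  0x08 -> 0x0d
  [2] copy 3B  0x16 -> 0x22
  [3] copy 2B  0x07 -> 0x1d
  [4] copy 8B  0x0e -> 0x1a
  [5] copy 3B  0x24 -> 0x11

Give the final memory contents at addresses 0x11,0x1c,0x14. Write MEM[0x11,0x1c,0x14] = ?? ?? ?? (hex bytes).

D0: mem[0x1d..0x1f] <- [8c 10 04]
D1: mem[0x0d..0x0e] <- [72 05]
D2: mem[0x22..0x24] <- [c6 99 1a]
D3: mem[0x1d..0x1e] <- [34 72]
D4: mem[0x1a..0x21] <- [05 10 04 40 14 94 68 97]
D5: mem[0x11..0x13] <- [1a 3c 06]
query mem[0x11]=0x1a, mem[0x1c]=0x04, mem[0x14]=0x68

MEM[0x11,0x1c,0x14] = 1a 04 68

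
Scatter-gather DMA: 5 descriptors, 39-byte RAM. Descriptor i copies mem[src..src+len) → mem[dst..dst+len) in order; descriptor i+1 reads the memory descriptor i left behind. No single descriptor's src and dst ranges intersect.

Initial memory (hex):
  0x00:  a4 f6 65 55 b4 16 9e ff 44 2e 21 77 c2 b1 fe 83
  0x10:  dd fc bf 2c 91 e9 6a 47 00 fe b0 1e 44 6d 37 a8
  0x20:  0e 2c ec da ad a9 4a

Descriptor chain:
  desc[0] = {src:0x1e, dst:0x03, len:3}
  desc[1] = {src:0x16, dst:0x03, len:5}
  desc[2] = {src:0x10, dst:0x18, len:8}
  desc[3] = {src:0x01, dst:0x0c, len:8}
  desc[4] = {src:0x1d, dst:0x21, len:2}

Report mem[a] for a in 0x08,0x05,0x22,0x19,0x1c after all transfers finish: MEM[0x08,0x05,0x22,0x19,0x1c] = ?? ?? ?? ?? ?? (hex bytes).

D0: mem[0x03..0x05] <- [37 a8 0e]
D1: mem[0x03..0x07] <- [6a 47 00 fe b0]
D2: mem[0x18..0x1f] <- [dd fc bf 2c 91 e9 6a 47]
D3: mem[0x0c..0x13] <- [f6 65 6a 47 00 fe b0 44]
D4: mem[0x21..0x22] <- [e9 6a]
query mem[0x08]=0x44, mem[0x05]=0x00, mem[0x22]=0x6a, mem[0x19]=0xfc, mem[0x1c]=0x91

MEM[0x08,0x05,0x22,0x19,0x1c] = 44 00 6a fc 91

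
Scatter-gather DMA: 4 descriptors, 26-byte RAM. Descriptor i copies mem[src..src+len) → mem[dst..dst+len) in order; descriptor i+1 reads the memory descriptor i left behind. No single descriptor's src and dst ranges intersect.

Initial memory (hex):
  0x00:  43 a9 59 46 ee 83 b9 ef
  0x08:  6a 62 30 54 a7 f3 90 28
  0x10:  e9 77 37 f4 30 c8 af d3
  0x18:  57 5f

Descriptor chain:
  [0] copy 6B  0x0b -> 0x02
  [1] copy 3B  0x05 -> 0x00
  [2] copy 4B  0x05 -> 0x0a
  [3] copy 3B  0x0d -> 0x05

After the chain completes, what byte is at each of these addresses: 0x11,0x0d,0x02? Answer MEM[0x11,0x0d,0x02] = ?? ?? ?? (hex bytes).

MEM[0x11,0x0d,0x02] = 77 6a e9

[0] 0x0b->0x02 len=6 : 54 a7 f3 90 28 e9
[1] 0x05->0x00 len=3 : 90 28 e9
[2] 0x05->0x0a len=4 : 90 28 e9 6a
[3] 0x0d->0x05 len=3 : 6a 90 28
query mem[0x11]=0x77, mem[0x0d]=0x6a, mem[0x02]=0xe9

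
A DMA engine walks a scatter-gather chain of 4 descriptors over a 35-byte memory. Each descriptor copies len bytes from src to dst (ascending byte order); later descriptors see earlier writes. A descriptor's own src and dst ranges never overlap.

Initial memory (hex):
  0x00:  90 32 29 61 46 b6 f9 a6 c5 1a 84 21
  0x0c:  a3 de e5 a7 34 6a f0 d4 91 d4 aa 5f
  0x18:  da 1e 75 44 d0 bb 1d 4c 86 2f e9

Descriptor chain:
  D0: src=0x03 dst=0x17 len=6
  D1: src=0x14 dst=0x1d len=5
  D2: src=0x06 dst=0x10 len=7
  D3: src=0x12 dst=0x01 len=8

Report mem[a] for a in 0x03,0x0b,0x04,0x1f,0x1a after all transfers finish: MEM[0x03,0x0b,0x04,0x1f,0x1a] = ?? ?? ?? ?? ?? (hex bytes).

#0 dst[0x17+6] := {0x61,0x46,0xb6,0xf9,0xa6,0xc5}
#1 dst[0x1d+5] := {0x91,0xd4,0xaa,0x61,0x46}
#2 dst[0x10+7] := {0xf9,0xa6,0xc5,0x1a,0x84,0x21,0xa3}
#3 dst[0x01+8] := {0xc5,0x1a,0x84,0x21,0xa3,0x61,0x46,0xb6}
query mem[0x03]=0x84, mem[0x0b]=0x21, mem[0x04]=0x21, mem[0x1f]=0xaa, mem[0x1a]=0xf9

MEM[0x03,0x0b,0x04,0x1f,0x1a] = 84 21 21 aa f9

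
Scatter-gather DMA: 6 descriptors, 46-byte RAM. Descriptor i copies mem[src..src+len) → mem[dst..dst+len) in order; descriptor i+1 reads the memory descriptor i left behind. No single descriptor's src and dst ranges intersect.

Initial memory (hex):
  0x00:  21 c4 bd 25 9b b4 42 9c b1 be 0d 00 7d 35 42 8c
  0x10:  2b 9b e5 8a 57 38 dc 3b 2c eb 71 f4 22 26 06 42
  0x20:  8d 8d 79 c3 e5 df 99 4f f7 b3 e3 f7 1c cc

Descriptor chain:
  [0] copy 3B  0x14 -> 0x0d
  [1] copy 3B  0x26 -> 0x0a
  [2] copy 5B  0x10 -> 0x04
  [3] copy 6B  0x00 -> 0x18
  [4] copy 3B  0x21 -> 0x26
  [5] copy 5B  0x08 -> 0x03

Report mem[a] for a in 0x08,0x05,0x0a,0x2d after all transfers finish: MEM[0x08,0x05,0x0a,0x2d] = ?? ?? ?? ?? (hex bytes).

MEM[0x08,0x05,0x0a,0x2d] = 57 99 99 cc

  after D0: wrote 3B at 0x0d = 5738dc
  after D1: wrote 3B at 0x0a = 994ff7
  after D2: wrote 5B at 0x04 = 2b9be58a57
  after D3: wrote 6B at 0x18 = 21c4bd252b9b
  after D4: wrote 3B at 0x26 = 8d79c3
  after D5: wrote 5B at 0x03 = 57be994ff7
query mem[0x08]=0x57, mem[0x05]=0x99, mem[0x0a]=0x99, mem[0x2d]=0xcc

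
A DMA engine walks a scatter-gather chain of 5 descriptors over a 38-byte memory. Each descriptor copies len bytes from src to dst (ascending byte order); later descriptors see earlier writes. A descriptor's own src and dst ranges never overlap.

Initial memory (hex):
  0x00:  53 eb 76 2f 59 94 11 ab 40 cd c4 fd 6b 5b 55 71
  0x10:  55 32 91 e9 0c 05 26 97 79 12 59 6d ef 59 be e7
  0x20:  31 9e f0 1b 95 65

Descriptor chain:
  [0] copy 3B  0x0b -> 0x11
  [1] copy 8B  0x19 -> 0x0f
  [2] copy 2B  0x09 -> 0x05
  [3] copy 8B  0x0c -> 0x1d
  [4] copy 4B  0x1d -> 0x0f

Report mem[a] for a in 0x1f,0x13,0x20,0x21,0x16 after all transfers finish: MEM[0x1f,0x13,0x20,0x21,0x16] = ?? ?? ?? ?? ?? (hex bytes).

MEM[0x1f,0x13,0x20,0x21,0x16] = 55 59 12 59 31

D0: mem[0x11..0x13] <- [fd 6b 5b]
D1: mem[0x0f..0x16] <- [12 59 6d ef 59 be e7 31]
D2: mem[0x05..0x06] <- [cd c4]
D3: mem[0x1d..0x24] <- [6b 5b 55 12 59 6d ef 59]
D4: mem[0x0f..0x12] <- [6b 5b 55 12]
query mem[0x1f]=0x55, mem[0x13]=0x59, mem[0x20]=0x12, mem[0x21]=0x59, mem[0x16]=0x31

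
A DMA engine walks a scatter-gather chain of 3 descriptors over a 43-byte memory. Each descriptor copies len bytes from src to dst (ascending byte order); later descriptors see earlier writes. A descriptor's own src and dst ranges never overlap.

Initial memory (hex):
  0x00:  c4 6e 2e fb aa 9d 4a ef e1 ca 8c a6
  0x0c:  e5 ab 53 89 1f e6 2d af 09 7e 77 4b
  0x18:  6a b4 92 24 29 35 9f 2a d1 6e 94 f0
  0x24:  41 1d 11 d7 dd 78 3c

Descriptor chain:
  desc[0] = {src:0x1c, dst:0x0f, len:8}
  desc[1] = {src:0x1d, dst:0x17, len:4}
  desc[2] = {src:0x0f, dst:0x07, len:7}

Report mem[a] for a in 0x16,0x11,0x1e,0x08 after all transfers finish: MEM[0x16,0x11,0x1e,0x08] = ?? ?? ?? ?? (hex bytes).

D0: mem[0x0f..0x16] <- [29 35 9f 2a d1 6e 94 f0]
D1: mem[0x17..0x1a] <- [35 9f 2a d1]
D2: mem[0x07..0x0d] <- [29 35 9f 2a d1 6e 94]
query mem[0x16]=0xf0, mem[0x11]=0x9f, mem[0x1e]=0x9f, mem[0x08]=0x35

MEM[0x16,0x11,0x1e,0x08] = f0 9f 9f 35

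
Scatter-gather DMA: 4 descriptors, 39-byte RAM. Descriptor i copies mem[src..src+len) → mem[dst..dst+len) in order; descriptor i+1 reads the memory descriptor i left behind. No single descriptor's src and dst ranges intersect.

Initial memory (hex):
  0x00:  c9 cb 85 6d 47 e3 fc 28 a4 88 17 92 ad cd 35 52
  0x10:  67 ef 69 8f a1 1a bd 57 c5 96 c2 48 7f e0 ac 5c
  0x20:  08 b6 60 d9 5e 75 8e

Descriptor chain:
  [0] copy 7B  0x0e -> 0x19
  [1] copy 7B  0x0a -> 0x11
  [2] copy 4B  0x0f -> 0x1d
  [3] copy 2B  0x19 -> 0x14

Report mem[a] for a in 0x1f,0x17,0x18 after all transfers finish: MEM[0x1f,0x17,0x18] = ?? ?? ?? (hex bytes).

D0: mem[0x19..0x1f] <- [35 52 67 ef 69 8f a1]
D1: mem[0x11..0x17] <- [17 92 ad cd 35 52 67]
D2: mem[0x1d..0x20] <- [52 67 17 92]
D3: mem[0x14..0x15] <- [35 52]
query mem[0x1f]=0x17, mem[0x17]=0x67, mem[0x18]=0xc5

MEM[0x1f,0x17,0x18] = 17 67 c5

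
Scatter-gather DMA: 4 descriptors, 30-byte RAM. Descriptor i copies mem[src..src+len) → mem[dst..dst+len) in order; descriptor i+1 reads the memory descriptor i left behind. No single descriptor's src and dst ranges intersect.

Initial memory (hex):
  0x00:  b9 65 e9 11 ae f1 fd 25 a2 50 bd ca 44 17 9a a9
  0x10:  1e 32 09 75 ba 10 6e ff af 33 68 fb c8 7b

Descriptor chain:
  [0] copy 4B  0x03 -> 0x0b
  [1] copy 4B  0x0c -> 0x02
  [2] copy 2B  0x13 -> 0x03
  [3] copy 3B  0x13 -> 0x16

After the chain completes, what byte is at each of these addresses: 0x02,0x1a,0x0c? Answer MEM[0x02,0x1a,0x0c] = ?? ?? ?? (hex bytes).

#0 dst[0x0b+4] := {0x11,0xae,0xf1,0xfd}
#1 dst[0x02+4] := {0xae,0xf1,0xfd,0xa9}
#2 dst[0x03+2] := {0x75,0xba}
#3 dst[0x16+3] := {0x75,0xba,0x10}
query mem[0x02]=0xae, mem[0x1a]=0x68, mem[0x0c]=0xae

MEM[0x02,0x1a,0x0c] = ae 68 ae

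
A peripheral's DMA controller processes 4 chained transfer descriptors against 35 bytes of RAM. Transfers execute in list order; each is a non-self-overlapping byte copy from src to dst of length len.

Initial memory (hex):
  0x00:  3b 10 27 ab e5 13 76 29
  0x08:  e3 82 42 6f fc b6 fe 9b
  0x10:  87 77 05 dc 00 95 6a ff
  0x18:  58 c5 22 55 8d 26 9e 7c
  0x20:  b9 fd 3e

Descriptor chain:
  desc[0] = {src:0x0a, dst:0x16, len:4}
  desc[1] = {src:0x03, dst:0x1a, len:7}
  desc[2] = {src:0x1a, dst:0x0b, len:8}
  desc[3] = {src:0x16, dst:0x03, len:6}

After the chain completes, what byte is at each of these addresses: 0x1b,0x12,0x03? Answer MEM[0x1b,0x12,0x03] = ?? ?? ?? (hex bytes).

MEM[0x1b,0x12,0x03] = e5 fd 42

[0] 0x0a->0x16 len=4 : 42 6f fc b6
[1] 0x03->0x1a len=7 : ab e5 13 76 29 e3 82
[2] 0x1a->0x0b len=8 : ab e5 13 76 29 e3 82 fd
[3] 0x16->0x03 len=6 : 42 6f fc b6 ab e5
query mem[0x1b]=0xe5, mem[0x12]=0xfd, mem[0x03]=0x42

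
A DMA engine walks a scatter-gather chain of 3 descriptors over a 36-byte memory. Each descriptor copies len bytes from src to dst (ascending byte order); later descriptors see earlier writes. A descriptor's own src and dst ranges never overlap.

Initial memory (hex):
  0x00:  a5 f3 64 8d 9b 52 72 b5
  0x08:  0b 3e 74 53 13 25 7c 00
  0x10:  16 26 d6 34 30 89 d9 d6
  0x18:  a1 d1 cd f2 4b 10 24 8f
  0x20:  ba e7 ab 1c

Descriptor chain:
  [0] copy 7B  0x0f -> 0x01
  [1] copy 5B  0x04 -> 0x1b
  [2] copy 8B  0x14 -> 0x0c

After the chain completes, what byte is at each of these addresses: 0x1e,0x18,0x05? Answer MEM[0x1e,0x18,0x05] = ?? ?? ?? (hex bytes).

MEM[0x1e,0x18,0x05] = 89 a1 34

[0] 0x0f->0x01 len=7 : 00 16 26 d6 34 30 89
[1] 0x04->0x1b len=5 : d6 34 30 89 0b
[2] 0x14->0x0c len=8 : 30 89 d9 d6 a1 d1 cd d6
query mem[0x1e]=0x89, mem[0x18]=0xa1, mem[0x05]=0x34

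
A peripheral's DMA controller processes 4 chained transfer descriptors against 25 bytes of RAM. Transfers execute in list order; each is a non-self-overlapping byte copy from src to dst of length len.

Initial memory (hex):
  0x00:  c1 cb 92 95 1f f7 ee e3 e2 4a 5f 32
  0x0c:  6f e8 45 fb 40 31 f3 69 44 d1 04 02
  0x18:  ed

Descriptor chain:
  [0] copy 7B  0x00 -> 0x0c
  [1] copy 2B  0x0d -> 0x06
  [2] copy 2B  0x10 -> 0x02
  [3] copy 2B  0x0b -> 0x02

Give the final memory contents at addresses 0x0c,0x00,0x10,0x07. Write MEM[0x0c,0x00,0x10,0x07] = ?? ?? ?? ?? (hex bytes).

[0] 0x00->0x0c len=7 : c1 cb 92 95 1f f7 ee
[1] 0x0d->0x06 len=2 : cb 92
[2] 0x10->0x02 len=2 : 1f f7
[3] 0x0b->0x02 len=2 : 32 c1
query mem[0x0c]=0xc1, mem[0x00]=0xc1, mem[0x10]=0x1f, mem[0x07]=0x92

MEM[0x0c,0x00,0x10,0x07] = c1 c1 1f 92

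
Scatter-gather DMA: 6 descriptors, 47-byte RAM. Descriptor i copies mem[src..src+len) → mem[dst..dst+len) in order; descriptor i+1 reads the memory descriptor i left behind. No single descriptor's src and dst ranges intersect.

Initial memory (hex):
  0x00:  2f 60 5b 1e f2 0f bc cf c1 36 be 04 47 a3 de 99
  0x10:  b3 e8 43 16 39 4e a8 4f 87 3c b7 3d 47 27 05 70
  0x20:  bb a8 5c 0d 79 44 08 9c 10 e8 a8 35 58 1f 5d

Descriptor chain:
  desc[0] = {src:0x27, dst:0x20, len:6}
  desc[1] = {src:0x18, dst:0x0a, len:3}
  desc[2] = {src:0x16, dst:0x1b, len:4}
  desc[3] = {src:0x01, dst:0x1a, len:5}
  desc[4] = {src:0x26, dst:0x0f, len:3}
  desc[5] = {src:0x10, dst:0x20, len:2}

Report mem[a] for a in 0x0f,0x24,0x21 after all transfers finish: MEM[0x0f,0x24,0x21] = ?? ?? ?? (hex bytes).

MEM[0x0f,0x24,0x21] = 08 35 10

[0] 0x27->0x20 len=6 : 9c 10 e8 a8 35 58
[1] 0x18->0x0a len=3 : 87 3c b7
[2] 0x16->0x1b len=4 : a8 4f 87 3c
[3] 0x01->0x1a len=5 : 60 5b 1e f2 0f
[4] 0x26->0x0f len=3 : 08 9c 10
[5] 0x10->0x20 len=2 : 9c 10
query mem[0x0f]=0x08, mem[0x24]=0x35, mem[0x21]=0x10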